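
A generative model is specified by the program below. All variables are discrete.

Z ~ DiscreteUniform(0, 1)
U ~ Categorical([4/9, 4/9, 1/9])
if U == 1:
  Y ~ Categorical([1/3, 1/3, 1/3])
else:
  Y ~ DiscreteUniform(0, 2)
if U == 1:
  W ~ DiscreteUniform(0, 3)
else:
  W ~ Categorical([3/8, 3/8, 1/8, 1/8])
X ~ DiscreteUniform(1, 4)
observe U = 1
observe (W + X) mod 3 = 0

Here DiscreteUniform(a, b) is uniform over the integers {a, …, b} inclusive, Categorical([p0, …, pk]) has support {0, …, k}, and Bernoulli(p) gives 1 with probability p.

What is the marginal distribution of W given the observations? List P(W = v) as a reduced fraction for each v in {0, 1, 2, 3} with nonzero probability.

P(W=0) = 1/5, P(W=1) = 1/5, P(W=2) = 2/5, P(W=3) = 1/5

Enumerate traces; 30 have nonzero weight after conditioning:
  (Z=0, U=1, Y=0, W=0, X=3) weight 1/216
  (Z=0, U=1, Y=0, W=1, X=2) weight 1/216
  (Z=0, U=1, Y=0, W=2, X=1) weight 1/216
  (Z=0, U=1, Y=0, W=2, X=4) weight 1/216
  (Z=0, U=1, Y=0, W=3, X=3) weight 1/216
  (Z=0, U=1, Y=1, W=0, X=3) weight 1/216
  (Z=0, U=1, Y=1, W=1, X=2) weight 1/216
  (Z=0, U=1, Y=1, W=2, X=1) weight 1/216
  … 22 more
Group by W:
  weight(W=0) = 1/36
  weight(W=1) = 1/36
  weight(W=2) = 1/18
  weight(W=3) = 1/36
Total weight = 1/36 + 1/36 + 1/18 + 1/36 = 5/36
P(W=0 | obs) = 1/36 / 5/36 = 1/5
P(W=1 | obs) = 1/36 / 5/36 = 1/5
P(W=2 | obs) = 1/18 / 5/36 = 2/5
P(W=3 | obs) = 1/36 / 5/36 = 1/5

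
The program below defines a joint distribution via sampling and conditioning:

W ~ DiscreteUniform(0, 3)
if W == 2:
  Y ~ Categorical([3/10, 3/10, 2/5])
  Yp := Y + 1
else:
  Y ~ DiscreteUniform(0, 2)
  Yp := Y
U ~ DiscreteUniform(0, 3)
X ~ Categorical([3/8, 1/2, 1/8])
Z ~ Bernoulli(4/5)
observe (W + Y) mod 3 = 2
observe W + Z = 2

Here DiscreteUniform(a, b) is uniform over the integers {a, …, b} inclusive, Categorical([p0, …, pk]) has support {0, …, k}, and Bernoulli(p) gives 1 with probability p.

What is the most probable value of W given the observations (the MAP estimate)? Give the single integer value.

Enumerate traces; 24 have nonzero weight after conditioning:
  (W=1, Y=1, U=0, X=0, Z=1) weight 1/160
  (W=1, Y=1, U=0, X=1, Z=1) weight 1/120
  (W=1, Y=1, U=0, X=2, Z=1) weight 1/480
  (W=1, Y=1, U=1, X=0, Z=1) weight 1/160
  (W=1, Y=1, U=1, X=1, Z=1) weight 1/120
  (W=1, Y=1, U=1, X=2, Z=1) weight 1/480
  (W=1, Y=1, U=2, X=0, Z=1) weight 1/160
  (W=1, Y=1, U=2, X=1, Z=1) weight 1/120
  (W=2, Y=0, U=0, X=0, Z=0) weight 9/6400
  … 15 more
Group by W:
  weight(W=1) = 1/15
  weight(W=2) = 3/200
Total weight = 1/15 + 3/200 = 49/600
P(W=1 | obs) = 1/15 / 49/600 = 40/49
P(W=2 | obs) = 3/200 / 49/600 = 9/49
argmax = 1

argmax_v P(W = v | obs) = 1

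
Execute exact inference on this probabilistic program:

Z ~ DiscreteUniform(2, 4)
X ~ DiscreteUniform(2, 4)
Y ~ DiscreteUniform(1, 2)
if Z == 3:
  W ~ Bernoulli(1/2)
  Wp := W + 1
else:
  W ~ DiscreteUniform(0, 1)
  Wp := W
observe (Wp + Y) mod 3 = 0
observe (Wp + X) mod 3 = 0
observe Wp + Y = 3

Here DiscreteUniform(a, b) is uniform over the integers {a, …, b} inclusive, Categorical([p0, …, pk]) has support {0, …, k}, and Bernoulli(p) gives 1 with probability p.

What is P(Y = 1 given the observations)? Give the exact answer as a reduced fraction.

Enumerate traces; 4 have nonzero weight after conditioning:
  (Z=2, X=2, Y=2, W=1) weight 1/36
  (Z=3, X=2, Y=2, W=0) weight 1/36
  (Z=3, X=4, Y=1, W=1) weight 1/36
  (Z=4, X=2, Y=2, W=1) weight 1/36
Group by Y:
  weight(Y=1) = 1/36
  weight(Y=2) = 1/12
Total weight = 1/36 + 1/12 = 1/9
P(Y=1 | obs) = 1/36 / 1/9 = 1/4
P(Y=2 | obs) = 1/12 / 1/9 = 3/4

P(Y = 1 | obs) = 1/4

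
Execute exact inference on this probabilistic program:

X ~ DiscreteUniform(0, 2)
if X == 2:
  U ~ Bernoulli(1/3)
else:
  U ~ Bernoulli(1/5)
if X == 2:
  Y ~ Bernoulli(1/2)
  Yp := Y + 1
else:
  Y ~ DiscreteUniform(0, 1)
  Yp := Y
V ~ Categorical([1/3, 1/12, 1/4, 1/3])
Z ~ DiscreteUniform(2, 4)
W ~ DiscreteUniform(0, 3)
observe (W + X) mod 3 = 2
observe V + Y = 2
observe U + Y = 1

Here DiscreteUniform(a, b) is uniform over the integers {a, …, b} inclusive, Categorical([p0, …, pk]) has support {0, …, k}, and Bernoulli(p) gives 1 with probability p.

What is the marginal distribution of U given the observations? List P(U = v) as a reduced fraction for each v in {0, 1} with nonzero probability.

P(U=0) = 11/23, P(U=1) = 12/23

Enumerate traces; 24 have nonzero weight after conditioning:
  (X=0, U=0, Y=1, V=1, Z=2, W=2) weight 1/1080
  (X=0, U=0, Y=1, V=1, Z=3, W=2) weight 1/1080
  (X=0, U=0, Y=1, V=1, Z=4, W=2) weight 1/1080
  (X=0, U=1, Y=0, V=2, Z=2, W=2) weight 1/1440
  (X=0, U=1, Y=0, V=2, Z=3, W=2) weight 1/1440
  (X=0, U=1, Y=0, V=2, Z=4, W=2) weight 1/1440
  (X=1, U=0, Y=1, V=1, Z=2, W=1) weight 1/1080
  (X=1, U=0, Y=1, V=1, Z=3, W=1) weight 1/1080
  … 16 more
Group by U:
  weight(U=0) = 11/1080
  weight(U=1) = 1/90
Total weight = 11/1080 + 1/90 = 23/1080
P(U=0 | obs) = 11/1080 / 23/1080 = 11/23
P(U=1 | obs) = 1/90 / 23/1080 = 12/23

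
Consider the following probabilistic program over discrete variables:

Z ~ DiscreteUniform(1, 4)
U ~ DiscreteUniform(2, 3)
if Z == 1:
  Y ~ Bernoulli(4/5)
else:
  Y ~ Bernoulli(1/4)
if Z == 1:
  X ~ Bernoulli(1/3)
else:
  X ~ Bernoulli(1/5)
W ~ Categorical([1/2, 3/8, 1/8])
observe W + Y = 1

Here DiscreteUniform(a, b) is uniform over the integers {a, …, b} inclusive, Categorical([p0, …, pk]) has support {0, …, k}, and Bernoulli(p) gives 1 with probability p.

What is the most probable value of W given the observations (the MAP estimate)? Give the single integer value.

Enumerate traces; 32 have nonzero weight after conditioning:
  (Z=1, U=2, Y=0, X=0, W=1) weight 1/160
  (Z=1, U=2, Y=0, X=1, W=1) weight 1/320
  (Z=1, U=2, Y=1, X=0, W=0) weight 1/30
  (Z=1, U=2, Y=1, X=1, W=0) weight 1/60
  (Z=1, U=3, Y=0, X=0, W=1) weight 1/160
  (Z=1, U=3, Y=0, X=1, W=1) weight 1/320
  (Z=1, U=3, Y=1, X=0, W=0) weight 1/30
  (Z=1, U=3, Y=1, X=1, W=0) weight 1/60
  … 24 more
Group by W:
  weight(W=0) = 31/160
  weight(W=1) = 147/640
Total weight = 31/160 + 147/640 = 271/640
P(W=0 | obs) = 31/160 / 271/640 = 124/271
P(W=1 | obs) = 147/640 / 271/640 = 147/271
argmax = 1

argmax_v P(W = v | obs) = 1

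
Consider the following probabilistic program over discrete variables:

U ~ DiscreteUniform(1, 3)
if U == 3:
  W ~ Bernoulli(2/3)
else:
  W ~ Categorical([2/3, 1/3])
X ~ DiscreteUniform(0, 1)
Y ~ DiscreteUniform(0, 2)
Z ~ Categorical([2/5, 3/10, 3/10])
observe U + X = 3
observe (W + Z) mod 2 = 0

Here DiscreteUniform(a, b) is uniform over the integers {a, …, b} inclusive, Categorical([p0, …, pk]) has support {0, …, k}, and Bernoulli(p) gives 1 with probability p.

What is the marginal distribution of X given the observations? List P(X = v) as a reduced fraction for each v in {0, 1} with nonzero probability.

Enumerate traces; 18 have nonzero weight after conditioning:
  (U=2, W=0, X=1, Y=0, Z=0) weight 2/135
  (U=2, W=0, X=1, Y=0, Z=2) weight 1/90
  (U=2, W=0, X=1, Y=1, Z=0) weight 2/135
  (U=2, W=0, X=1, Y=1, Z=2) weight 1/90
  (U=2, W=0, X=1, Y=2, Z=0) weight 2/135
  (U=2, W=0, X=1, Y=2, Z=2) weight 1/90
  (U=2, W=1, X=1, Y=0, Z=1) weight 1/180
  (U=2, W=1, X=1, Y=1, Z=1) weight 1/180
  (U=3, W=0, X=0, Y=0, Z=0) weight 1/135
  … 9 more
Group by X:
  weight(X=0) = 13/180
  weight(X=1) = 17/180
Total weight = 13/180 + 17/180 = 1/6
P(X=0 | obs) = 13/180 / 1/6 = 13/30
P(X=1 | obs) = 17/180 / 1/6 = 17/30

P(X=0) = 13/30, P(X=1) = 17/30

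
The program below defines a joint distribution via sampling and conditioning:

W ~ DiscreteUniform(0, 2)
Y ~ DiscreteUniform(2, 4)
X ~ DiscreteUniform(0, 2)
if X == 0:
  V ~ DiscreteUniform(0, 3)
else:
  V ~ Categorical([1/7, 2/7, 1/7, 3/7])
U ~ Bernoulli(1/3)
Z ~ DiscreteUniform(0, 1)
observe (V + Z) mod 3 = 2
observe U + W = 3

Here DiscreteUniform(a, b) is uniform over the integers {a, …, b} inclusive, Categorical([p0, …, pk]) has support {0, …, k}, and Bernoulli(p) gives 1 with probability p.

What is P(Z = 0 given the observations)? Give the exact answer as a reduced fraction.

Enumerate traces; 18 have nonzero weight after conditioning:
  (W=2, Y=2, X=0, V=1, U=1, Z=1) weight 1/648
  (W=2, Y=2, X=0, V=2, U=1, Z=0) weight 1/648
  (W=2, Y=2, X=1, V=1, U=1, Z=1) weight 1/567
  (W=2, Y=2, X=1, V=2, U=1, Z=0) weight 1/1134
  (W=2, Y=2, X=2, V=1, U=1, Z=1) weight 1/567
  (W=2, Y=2, X=2, V=2, U=1, Z=0) weight 1/1134
  (W=2, Y=3, X=0, V=1, U=1, Z=1) weight 1/648
  (W=2, Y=3, X=0, V=2, U=1, Z=0) weight 1/648
  … 10 more
Group by Z:
  weight(Z=0) = 5/504
  weight(Z=1) = 23/1512
Total weight = 5/504 + 23/1512 = 19/756
P(Z=0 | obs) = 5/504 / 19/756 = 15/38
P(Z=1 | obs) = 23/1512 / 19/756 = 23/38

P(Z = 0 | obs) = 15/38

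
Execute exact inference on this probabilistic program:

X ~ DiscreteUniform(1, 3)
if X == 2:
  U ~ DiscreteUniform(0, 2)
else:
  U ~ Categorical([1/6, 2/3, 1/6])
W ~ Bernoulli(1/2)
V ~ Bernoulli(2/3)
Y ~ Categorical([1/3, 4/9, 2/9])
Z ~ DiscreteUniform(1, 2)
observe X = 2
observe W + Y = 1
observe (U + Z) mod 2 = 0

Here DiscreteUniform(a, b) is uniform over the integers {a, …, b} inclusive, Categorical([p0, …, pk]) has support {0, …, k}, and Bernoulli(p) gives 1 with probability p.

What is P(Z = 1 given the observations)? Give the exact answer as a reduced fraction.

Enumerate traces; 12 have nonzero weight after conditioning:
  (X=2, U=0, W=0, V=0, Y=1, Z=2) weight 1/243
  (X=2, U=0, W=0, V=1, Y=1, Z=2) weight 2/243
  (X=2, U=0, W=1, V=0, Y=0, Z=2) weight 1/324
  (X=2, U=0, W=1, V=1, Y=0, Z=2) weight 1/162
  (X=2, U=1, W=0, V=0, Y=1, Z=1) weight 1/243
  (X=2, U=1, W=0, V=1, Y=1, Z=1) weight 2/243
  (X=2, U=1, W=1, V=0, Y=0, Z=1) weight 1/324
  (X=2, U=1, W=1, V=1, Y=0, Z=1) weight 1/162
  … 4 more
Group by Z:
  weight(Z=1) = 7/324
  weight(Z=2) = 7/162
Total weight = 7/324 + 7/162 = 7/108
P(Z=1 | obs) = 7/324 / 7/108 = 1/3
P(Z=2 | obs) = 7/162 / 7/108 = 2/3

P(Z = 1 | obs) = 1/3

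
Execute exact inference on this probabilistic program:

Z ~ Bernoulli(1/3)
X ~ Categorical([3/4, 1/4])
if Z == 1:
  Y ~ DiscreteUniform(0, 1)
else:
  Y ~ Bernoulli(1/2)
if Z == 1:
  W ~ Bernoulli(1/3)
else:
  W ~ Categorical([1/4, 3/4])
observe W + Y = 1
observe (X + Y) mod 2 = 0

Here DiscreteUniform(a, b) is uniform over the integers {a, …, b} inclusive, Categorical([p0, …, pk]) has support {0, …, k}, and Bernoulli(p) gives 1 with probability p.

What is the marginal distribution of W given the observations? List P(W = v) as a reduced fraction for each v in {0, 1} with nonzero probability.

Enumerate traces; 4 have nonzero weight after conditioning:
  (Z=0, X=0, Y=0, W=1) weight 3/16
  (Z=0, X=1, Y=1, W=0) weight 1/48
  (Z=1, X=0, Y=0, W=1) weight 1/24
  (Z=1, X=1, Y=1, W=0) weight 1/36
Group by W:
  weight(W=0) = 7/144
  weight(W=1) = 11/48
Total weight = 7/144 + 11/48 = 5/18
P(W=0 | obs) = 7/144 / 5/18 = 7/40
P(W=1 | obs) = 11/48 / 5/18 = 33/40

P(W=0) = 7/40, P(W=1) = 33/40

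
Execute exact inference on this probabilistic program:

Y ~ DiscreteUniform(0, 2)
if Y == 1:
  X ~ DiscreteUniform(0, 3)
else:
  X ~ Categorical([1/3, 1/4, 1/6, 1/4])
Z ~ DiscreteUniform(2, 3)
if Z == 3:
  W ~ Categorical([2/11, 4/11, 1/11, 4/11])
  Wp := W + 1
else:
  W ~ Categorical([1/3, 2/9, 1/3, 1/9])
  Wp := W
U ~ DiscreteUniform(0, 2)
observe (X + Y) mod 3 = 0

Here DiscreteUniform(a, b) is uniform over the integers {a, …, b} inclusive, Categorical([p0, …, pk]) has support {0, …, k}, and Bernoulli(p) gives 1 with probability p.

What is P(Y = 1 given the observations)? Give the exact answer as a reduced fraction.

P(Y = 1 | obs) = 3/13

Enumerate traces; 96 have nonzero weight after conditioning:
  (Y=0, X=0, Z=2, W=0, U=0) weight 1/162
  (Y=0, X=0, Z=2, W=0, U=1) weight 1/162
  (Y=0, X=0, Z=2, W=0, U=2) weight 1/162
  (Y=0, X=0, Z=2, W=1, U=0) weight 1/243
  (Y=0, X=0, Z=2, W=1, U=1) weight 1/243
  (Y=0, X=0, Z=2, W=1, U=2) weight 1/243
  (Y=0, X=0, Z=2, W=2, U=0) weight 1/162
  (Y=0, X=0, Z=2, W=2, U=1) weight 1/162
  (Y=1, X=2, Z=2, W=0, U=0) weight 1/216
  (Y=2, X=1, Z=2, W=0, U=0) weight 1/216
  … 86 more
Group by Y:
  weight(Y=0) = 7/36
  weight(Y=1) = 1/12
  weight(Y=2) = 1/12
Total weight = 7/36 + 1/12 + 1/12 = 13/36
P(Y=0 | obs) = 7/36 / 13/36 = 7/13
P(Y=1 | obs) = 1/12 / 13/36 = 3/13
P(Y=2 | obs) = 1/12 / 13/36 = 3/13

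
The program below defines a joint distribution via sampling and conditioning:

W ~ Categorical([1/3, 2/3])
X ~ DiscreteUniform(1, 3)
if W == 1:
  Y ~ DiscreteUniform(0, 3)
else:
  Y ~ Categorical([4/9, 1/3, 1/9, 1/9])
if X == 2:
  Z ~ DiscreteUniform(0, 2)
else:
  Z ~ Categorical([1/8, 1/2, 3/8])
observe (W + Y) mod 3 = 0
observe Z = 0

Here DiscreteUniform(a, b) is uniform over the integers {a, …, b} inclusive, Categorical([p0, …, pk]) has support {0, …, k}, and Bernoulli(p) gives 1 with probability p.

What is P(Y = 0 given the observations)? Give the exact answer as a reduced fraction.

Enumerate traces; 9 have nonzero weight after conditioning:
  (W=0, X=1, Y=0, Z=0) weight 1/162
  (W=0, X=1, Y=3, Z=0) weight 1/648
  (W=0, X=2, Y=0, Z=0) weight 4/243
  (W=0, X=2, Y=3, Z=0) weight 1/243
  (W=0, X=3, Y=0, Z=0) weight 1/162
  (W=0, X=3, Y=3, Z=0) weight 1/648
  (W=1, X=1, Y=2, Z=0) weight 1/144
  (W=1, X=2, Y=2, Z=0) weight 1/54
  … 1 more
Group by Y:
  weight(Y=0) = 7/243
  weight(Y=2) = 7/216
  weight(Y=3) = 7/972
Total weight = 7/243 + 7/216 + 7/972 = 133/1944
P(Y=0 | obs) = 7/243 / 133/1944 = 8/19
P(Y=2 | obs) = 7/216 / 133/1944 = 9/19
P(Y=3 | obs) = 7/972 / 133/1944 = 2/19

P(Y = 0 | obs) = 8/19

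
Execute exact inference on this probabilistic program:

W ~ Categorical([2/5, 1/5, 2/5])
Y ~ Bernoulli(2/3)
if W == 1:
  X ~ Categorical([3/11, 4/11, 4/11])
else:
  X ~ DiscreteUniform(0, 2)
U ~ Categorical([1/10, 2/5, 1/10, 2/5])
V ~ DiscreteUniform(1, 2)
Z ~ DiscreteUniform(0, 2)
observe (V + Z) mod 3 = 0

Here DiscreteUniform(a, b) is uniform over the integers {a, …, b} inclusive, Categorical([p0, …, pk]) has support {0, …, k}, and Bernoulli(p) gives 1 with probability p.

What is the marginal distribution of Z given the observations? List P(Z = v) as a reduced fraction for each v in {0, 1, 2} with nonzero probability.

P(Z=1) = 1/2, P(Z=2) = 1/2

Enumerate traces; 144 have nonzero weight after conditioning:
  (W=0, Y=0, X=0, U=0, V=1, Z=2) weight 1/1350
  (W=0, Y=0, X=0, U=0, V=2, Z=1) weight 1/1350
  (W=0, Y=0, X=0, U=1, V=1, Z=2) weight 2/675
  (W=0, Y=0, X=0, U=1, V=2, Z=1) weight 2/675
  (W=0, Y=0, X=0, U=2, V=1, Z=2) weight 1/1350
  (W=0, Y=0, X=0, U=2, V=2, Z=1) weight 1/1350
  (W=0, Y=0, X=0, U=3, V=1, Z=2) weight 2/675
  (W=0, Y=0, X=0, U=3, V=2, Z=1) weight 2/675
  … 136 more
Group by Z:
  weight(Z=1) = 1/6
  weight(Z=2) = 1/6
Total weight = 1/6 + 1/6 = 1/3
P(Z=1 | obs) = 1/6 / 1/3 = 1/2
P(Z=2 | obs) = 1/6 / 1/3 = 1/2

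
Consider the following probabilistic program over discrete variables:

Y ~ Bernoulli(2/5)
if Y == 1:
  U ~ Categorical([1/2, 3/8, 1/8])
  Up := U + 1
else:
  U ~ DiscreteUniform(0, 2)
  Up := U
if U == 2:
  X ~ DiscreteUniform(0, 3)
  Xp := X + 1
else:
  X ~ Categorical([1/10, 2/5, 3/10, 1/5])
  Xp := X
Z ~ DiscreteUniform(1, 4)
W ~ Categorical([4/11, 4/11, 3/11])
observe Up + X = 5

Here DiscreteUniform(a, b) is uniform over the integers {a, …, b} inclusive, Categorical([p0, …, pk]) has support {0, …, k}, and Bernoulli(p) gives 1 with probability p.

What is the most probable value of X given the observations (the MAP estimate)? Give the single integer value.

argmax_v P(X = v | obs) = 3

Enumerate traces; 36 have nonzero weight after conditioning:
  (Y=0, U=2, X=3, Z=1, W=0) weight 1/220
  (Y=0, U=2, X=3, Z=1, W=1) weight 1/220
  (Y=0, U=2, X=3, Z=1, W=2) weight 3/880
  (Y=0, U=2, X=3, Z=2, W=0) weight 1/220
  (Y=0, U=2, X=3, Z=2, W=1) weight 1/220
  (Y=0, U=2, X=3, Z=2, W=2) weight 3/880
  (Y=0, U=2, X=3, Z=3, W=0) weight 1/220
  (Y=0, U=2, X=3, Z=3, W=1) weight 1/220
  (Y=1, U=2, X=2, Z=1, W=0) weight 1/880
  … 27 more
Group by X:
  weight(X=2) = 1/80
  weight(X=3) = 2/25
Total weight = 1/80 + 2/25 = 37/400
P(X=2 | obs) = 1/80 / 37/400 = 5/37
P(X=3 | obs) = 2/25 / 37/400 = 32/37
argmax = 3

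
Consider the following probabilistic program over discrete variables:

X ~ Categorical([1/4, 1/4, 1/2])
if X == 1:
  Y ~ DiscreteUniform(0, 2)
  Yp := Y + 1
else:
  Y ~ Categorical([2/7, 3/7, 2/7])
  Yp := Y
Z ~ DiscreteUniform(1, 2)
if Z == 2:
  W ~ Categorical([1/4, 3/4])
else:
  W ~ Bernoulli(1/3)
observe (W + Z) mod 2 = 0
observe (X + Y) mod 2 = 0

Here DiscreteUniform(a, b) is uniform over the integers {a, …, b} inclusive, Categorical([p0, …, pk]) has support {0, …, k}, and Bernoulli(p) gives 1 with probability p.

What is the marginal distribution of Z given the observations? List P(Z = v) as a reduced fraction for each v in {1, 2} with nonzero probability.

Enumerate traces; 10 have nonzero weight after conditioning:
  (X=0, Y=0, Z=1, W=1) weight 1/84
  (X=0, Y=0, Z=2, W=0) weight 1/112
  (X=0, Y=2, Z=1, W=1) weight 1/84
  (X=0, Y=2, Z=2, W=0) weight 1/112
  (X=1, Y=1, Z=1, W=1) weight 1/72
  (X=1, Y=1, Z=2, W=0) weight 1/96
  (X=2, Y=0, Z=1, W=1) weight 1/42
  (X=2, Y=0, Z=2, W=0) weight 1/56
  … 2 more
Group by Z:
  weight(Z=1) = 43/504
  weight(Z=2) = 43/672
Total weight = 43/504 + 43/672 = 43/288
P(Z=1 | obs) = 43/504 / 43/288 = 4/7
P(Z=2 | obs) = 43/672 / 43/288 = 3/7

P(Z=1) = 4/7, P(Z=2) = 3/7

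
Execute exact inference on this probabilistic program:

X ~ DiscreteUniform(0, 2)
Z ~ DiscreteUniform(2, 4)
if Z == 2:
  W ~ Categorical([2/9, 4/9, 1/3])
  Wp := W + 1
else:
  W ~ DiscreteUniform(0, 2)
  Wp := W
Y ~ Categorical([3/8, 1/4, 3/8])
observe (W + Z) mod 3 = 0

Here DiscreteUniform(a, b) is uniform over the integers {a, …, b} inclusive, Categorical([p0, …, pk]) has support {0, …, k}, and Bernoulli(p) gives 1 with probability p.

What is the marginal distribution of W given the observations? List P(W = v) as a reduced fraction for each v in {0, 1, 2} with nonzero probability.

P(W=0) = 3/10, P(W=1) = 2/5, P(W=2) = 3/10

Enumerate traces; 27 have nonzero weight after conditioning:
  (X=0, Z=2, W=1, Y=0) weight 1/54
  (X=0, Z=2, W=1, Y=1) weight 1/81
  (X=0, Z=2, W=1, Y=2) weight 1/54
  (X=0, Z=3, W=0, Y=0) weight 1/72
  (X=0, Z=3, W=0, Y=1) weight 1/108
  (X=0, Z=3, W=0, Y=2) weight 1/72
  (X=0, Z=4, W=2, Y=0) weight 1/72
  (X=0, Z=4, W=2, Y=1) weight 1/108
  … 19 more
Group by W:
  weight(W=0) = 1/9
  weight(W=1) = 4/27
  weight(W=2) = 1/9
Total weight = 1/9 + 4/27 + 1/9 = 10/27
P(W=0 | obs) = 1/9 / 10/27 = 3/10
P(W=1 | obs) = 4/27 / 10/27 = 2/5
P(W=2 | obs) = 1/9 / 10/27 = 3/10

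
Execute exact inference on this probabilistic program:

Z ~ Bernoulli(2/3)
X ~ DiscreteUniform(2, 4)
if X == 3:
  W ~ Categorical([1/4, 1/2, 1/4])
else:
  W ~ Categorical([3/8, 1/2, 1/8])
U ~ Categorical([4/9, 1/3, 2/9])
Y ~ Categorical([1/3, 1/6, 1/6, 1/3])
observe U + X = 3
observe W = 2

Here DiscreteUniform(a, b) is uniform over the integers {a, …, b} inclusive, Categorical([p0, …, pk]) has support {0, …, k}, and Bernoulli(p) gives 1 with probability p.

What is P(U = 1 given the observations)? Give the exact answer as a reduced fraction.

P(U = 1 | obs) = 3/11

Enumerate traces; 16 have nonzero weight after conditioning:
  (Z=0, X=2, W=2, U=1, Y=0) weight 1/648
  (Z=0, X=2, W=2, U=1, Y=1) weight 1/1296
  (Z=0, X=2, W=2, U=1, Y=2) weight 1/1296
  (Z=0, X=2, W=2, U=1, Y=3) weight 1/648
  (Z=0, X=3, W=2, U=0, Y=0) weight 1/243
  (Z=0, X=3, W=2, U=0, Y=1) weight 1/486
  (Z=0, X=3, W=2, U=0, Y=2) weight 1/486
  (Z=0, X=3, W=2, U=0, Y=3) weight 1/243
  … 8 more
Group by U:
  weight(U=0) = 1/27
  weight(U=1) = 1/72
Total weight = 1/27 + 1/72 = 11/216
P(U=0 | obs) = 1/27 / 11/216 = 8/11
P(U=1 | obs) = 1/72 / 11/216 = 3/11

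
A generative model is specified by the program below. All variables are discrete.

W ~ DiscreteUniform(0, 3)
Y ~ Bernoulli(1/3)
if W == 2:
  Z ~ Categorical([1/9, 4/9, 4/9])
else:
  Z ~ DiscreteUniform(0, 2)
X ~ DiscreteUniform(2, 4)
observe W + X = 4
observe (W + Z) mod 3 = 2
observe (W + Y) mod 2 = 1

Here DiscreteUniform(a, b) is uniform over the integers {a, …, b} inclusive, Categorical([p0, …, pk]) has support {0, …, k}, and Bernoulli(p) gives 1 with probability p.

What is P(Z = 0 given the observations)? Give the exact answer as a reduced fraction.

Enumerate traces; 3 have nonzero weight after conditioning:
  (W=0, Y=1, Z=2, X=4) weight 1/108
  (W=1, Y=0, Z=1, X=3) weight 1/54
  (W=2, Y=1, Z=0, X=2) weight 1/324
Group by Z:
  weight(Z=0) = 1/324
  weight(Z=1) = 1/54
  weight(Z=2) = 1/108
Total weight = 1/324 + 1/54 + 1/108 = 5/162
P(Z=0 | obs) = 1/324 / 5/162 = 1/10
P(Z=1 | obs) = 1/54 / 5/162 = 3/5
P(Z=2 | obs) = 1/108 / 5/162 = 3/10

P(Z = 0 | obs) = 1/10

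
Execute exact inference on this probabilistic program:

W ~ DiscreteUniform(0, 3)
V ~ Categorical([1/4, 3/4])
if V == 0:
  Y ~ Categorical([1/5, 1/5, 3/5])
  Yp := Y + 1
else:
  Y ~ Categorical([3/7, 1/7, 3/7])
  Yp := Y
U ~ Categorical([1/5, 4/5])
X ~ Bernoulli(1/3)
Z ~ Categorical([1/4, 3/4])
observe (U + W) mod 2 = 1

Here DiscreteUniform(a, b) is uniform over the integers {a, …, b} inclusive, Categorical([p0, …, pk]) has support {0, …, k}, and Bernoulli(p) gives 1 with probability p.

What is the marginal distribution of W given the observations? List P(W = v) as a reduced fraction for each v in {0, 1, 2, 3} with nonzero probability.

Enumerate traces; 96 have nonzero weight after conditioning:
  (W=0, V=0, Y=0, U=1, X=0, Z=0) weight 1/600
  (W=0, V=0, Y=0, U=1, X=0, Z=1) weight 1/200
  (W=0, V=0, Y=0, U=1, X=1, Z=0) weight 1/1200
  (W=0, V=0, Y=0, U=1, X=1, Z=1) weight 1/400
  (W=0, V=0, Y=1, U=1, X=0, Z=0) weight 1/600
  (W=0, V=0, Y=1, U=1, X=0, Z=1) weight 1/200
  (W=0, V=0, Y=1, U=1, X=1, Z=0) weight 1/1200
  (W=0, V=0, Y=1, U=1, X=1, Z=1) weight 1/400
  (W=1, V=0, Y=0, U=0, X=0, Z=0) weight 1/2400
  (W=2, V=0, Y=0, U=1, X=0, Z=0) weight 1/600
  … 86 more
Group by W:
  weight(W=0) = 1/5
  weight(W=1) = 1/20
  weight(W=2) = 1/5
  weight(W=3) = 1/20
Total weight = 1/5 + 1/20 + 1/5 + 1/20 = 1/2
P(W=0 | obs) = 1/5 / 1/2 = 2/5
P(W=1 | obs) = 1/20 / 1/2 = 1/10
P(W=2 | obs) = 1/5 / 1/2 = 2/5
P(W=3 | obs) = 1/20 / 1/2 = 1/10

P(W=0) = 2/5, P(W=1) = 1/10, P(W=2) = 2/5, P(W=3) = 1/10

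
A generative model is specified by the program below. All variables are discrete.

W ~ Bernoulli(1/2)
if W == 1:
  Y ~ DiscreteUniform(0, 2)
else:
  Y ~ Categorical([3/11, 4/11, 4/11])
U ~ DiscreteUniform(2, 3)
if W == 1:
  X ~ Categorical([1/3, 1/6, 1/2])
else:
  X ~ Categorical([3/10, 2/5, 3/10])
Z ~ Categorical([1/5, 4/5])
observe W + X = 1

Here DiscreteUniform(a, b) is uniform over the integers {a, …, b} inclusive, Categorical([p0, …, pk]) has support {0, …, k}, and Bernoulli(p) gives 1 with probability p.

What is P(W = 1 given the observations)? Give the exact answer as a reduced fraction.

Enumerate traces; 24 have nonzero weight after conditioning:
  (W=0, Y=0, U=2, X=1, Z=0) weight 3/550
  (W=0, Y=0, U=2, X=1, Z=1) weight 6/275
  (W=0, Y=0, U=3, X=1, Z=0) weight 3/550
  (W=0, Y=0, U=3, X=1, Z=1) weight 6/275
  (W=0, Y=1, U=2, X=1, Z=0) weight 2/275
  (W=0, Y=1, U=2, X=1, Z=1) weight 8/275
  (W=0, Y=1, U=3, X=1, Z=0) weight 2/275
  (W=0, Y=1, U=3, X=1, Z=1) weight 8/275
  (W=1, Y=0, U=2, X=0, Z=0) weight 1/180
  … 15 more
Group by W:
  weight(W=0) = 1/5
  weight(W=1) = 1/6
Total weight = 1/5 + 1/6 = 11/30
P(W=0 | obs) = 1/5 / 11/30 = 6/11
P(W=1 | obs) = 1/6 / 11/30 = 5/11

P(W = 1 | obs) = 5/11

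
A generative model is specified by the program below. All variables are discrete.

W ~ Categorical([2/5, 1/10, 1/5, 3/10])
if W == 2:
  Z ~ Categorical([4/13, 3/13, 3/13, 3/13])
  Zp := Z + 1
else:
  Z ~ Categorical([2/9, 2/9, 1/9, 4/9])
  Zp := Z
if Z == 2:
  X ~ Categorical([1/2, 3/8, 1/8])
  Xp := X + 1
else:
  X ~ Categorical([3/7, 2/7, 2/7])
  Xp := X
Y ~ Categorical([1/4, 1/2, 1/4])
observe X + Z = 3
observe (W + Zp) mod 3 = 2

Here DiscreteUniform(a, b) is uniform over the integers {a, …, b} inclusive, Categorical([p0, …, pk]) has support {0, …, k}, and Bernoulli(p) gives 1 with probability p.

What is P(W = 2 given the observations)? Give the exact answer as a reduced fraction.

P(W = 2 | obs) = 1134/3461

Enumerate traces; 12 have nonzero weight after conditioning:
  (W=0, Z=2, X=1, Y=0) weight 1/240
  (W=0, Z=2, X=1, Y=1) weight 1/120
  (W=0, Z=2, X=1, Y=2) weight 1/240
  (W=1, Z=1, X=2, Y=0) weight 1/630
  (W=1, Z=1, X=2, Y=1) weight 1/315
  (W=1, Z=1, X=2, Y=2) weight 1/630
  (W=2, Z=2, X=1, Y=0) weight 9/2080
  (W=2, Z=2, X=1, Y=1) weight 9/1040
  (W=3, Z=2, X=1, Y=0) weight 1/320
  … 3 more
Group by W:
  weight(W=0) = 1/60
  weight(W=1) = 2/315
  weight(W=2) = 9/520
  weight(W=3) = 1/80
Total weight = 1/60 + 2/315 + 9/520 + 1/80 = 3461/65520
P(W=0 | obs) = 1/60 / 3461/65520 = 1092/3461
P(W=1 | obs) = 2/315 / 3461/65520 = 416/3461
P(W=2 | obs) = 9/520 / 3461/65520 = 1134/3461
P(W=3 | obs) = 1/80 / 3461/65520 = 819/3461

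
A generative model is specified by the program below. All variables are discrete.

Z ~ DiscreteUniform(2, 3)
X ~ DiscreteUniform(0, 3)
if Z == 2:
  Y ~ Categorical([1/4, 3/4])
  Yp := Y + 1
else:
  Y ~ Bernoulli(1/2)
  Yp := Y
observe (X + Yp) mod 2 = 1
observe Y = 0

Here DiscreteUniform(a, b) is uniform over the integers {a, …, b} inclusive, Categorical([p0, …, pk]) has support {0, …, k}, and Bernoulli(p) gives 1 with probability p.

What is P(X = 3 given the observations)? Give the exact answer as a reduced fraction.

Enumerate traces; 4 have nonzero weight after conditioning:
  (Z=2, X=0, Y=0) weight 1/32
  (Z=2, X=2, Y=0) weight 1/32
  (Z=3, X=1, Y=0) weight 1/16
  (Z=3, X=3, Y=0) weight 1/16
Group by X:
  weight(X=0) = 1/32
  weight(X=1) = 1/16
  weight(X=2) = 1/32
  weight(X=3) = 1/16
Total weight = 1/32 + 1/16 + 1/32 + 1/16 = 3/16
P(X=0 | obs) = 1/32 / 3/16 = 1/6
P(X=1 | obs) = 1/16 / 3/16 = 1/3
P(X=2 | obs) = 1/32 / 3/16 = 1/6
P(X=3 | obs) = 1/16 / 3/16 = 1/3

P(X = 3 | obs) = 1/3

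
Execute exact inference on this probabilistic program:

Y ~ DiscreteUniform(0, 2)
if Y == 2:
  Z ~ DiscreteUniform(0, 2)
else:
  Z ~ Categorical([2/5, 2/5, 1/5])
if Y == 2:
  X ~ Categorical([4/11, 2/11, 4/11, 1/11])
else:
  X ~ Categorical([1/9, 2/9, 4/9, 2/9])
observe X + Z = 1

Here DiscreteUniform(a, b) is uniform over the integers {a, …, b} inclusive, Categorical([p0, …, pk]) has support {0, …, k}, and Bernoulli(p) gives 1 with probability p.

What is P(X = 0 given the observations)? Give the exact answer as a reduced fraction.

Enumerate traces; 6 have nonzero weight after conditioning:
  (Y=0, Z=0, X=1) weight 4/135
  (Y=0, Z=1, X=0) weight 2/135
  (Y=1, Z=0, X=1) weight 4/135
  (Y=1, Z=1, X=0) weight 2/135
  (Y=2, Z=0, X=1) weight 2/99
  (Y=2, Z=1, X=0) weight 4/99
Group by X:
  weight(X=0) = 104/1485
  weight(X=1) = 118/1485
Total weight = 104/1485 + 118/1485 = 74/495
P(X=0 | obs) = 104/1485 / 74/495 = 52/111
P(X=1 | obs) = 118/1485 / 74/495 = 59/111

P(X = 0 | obs) = 52/111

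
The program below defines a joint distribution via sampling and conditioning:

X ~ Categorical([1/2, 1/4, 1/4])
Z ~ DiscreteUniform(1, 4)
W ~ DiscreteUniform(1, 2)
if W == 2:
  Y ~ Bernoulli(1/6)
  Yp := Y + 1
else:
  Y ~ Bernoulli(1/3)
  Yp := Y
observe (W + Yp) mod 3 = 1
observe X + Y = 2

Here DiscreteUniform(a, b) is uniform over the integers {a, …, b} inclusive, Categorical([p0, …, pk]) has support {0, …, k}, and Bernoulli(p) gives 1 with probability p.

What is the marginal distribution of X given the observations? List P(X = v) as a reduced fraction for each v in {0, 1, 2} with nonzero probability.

Enumerate traces; 8 have nonzero weight after conditioning:
  (X=1, Z=1, W=2, Y=1) weight 1/192
  (X=1, Z=2, W=2, Y=1) weight 1/192
  (X=1, Z=3, W=2, Y=1) weight 1/192
  (X=1, Z=4, W=2, Y=1) weight 1/192
  (X=2, Z=1, W=1, Y=0) weight 1/48
  (X=2, Z=2, W=1, Y=0) weight 1/48
  (X=2, Z=3, W=1, Y=0) weight 1/48
  (X=2, Z=4, W=1, Y=0) weight 1/48
Group by X:
  weight(X=1) = 1/48
  weight(X=2) = 1/12
Total weight = 1/48 + 1/12 = 5/48
P(X=1 | obs) = 1/48 / 5/48 = 1/5
P(X=2 | obs) = 1/12 / 5/48 = 4/5

P(X=1) = 1/5, P(X=2) = 4/5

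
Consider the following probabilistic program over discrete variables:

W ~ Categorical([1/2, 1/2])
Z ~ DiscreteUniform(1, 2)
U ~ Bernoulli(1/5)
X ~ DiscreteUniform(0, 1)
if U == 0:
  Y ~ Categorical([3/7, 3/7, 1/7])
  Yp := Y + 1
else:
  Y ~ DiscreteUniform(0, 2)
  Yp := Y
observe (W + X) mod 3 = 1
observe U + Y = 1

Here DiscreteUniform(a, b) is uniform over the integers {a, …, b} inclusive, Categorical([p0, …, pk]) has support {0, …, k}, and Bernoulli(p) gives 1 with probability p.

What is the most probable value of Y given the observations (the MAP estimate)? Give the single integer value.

Enumerate traces; 8 have nonzero weight after conditioning:
  (W=0, Z=1, U=0, X=1, Y=1) weight 3/70
  (W=0, Z=1, U=1, X=1, Y=0) weight 1/120
  (W=0, Z=2, U=0, X=1, Y=1) weight 3/70
  (W=0, Z=2, U=1, X=1, Y=0) weight 1/120
  (W=1, Z=1, U=0, X=0, Y=1) weight 3/70
  (W=1, Z=1, U=1, X=0, Y=0) weight 1/120
  (W=1, Z=2, U=0, X=0, Y=1) weight 3/70
  (W=1, Z=2, U=1, X=0, Y=0) weight 1/120
Group by Y:
  weight(Y=0) = 1/30
  weight(Y=1) = 6/35
Total weight = 1/30 + 6/35 = 43/210
P(Y=0 | obs) = 1/30 / 43/210 = 7/43
P(Y=1 | obs) = 6/35 / 43/210 = 36/43
argmax = 1

argmax_v P(Y = v | obs) = 1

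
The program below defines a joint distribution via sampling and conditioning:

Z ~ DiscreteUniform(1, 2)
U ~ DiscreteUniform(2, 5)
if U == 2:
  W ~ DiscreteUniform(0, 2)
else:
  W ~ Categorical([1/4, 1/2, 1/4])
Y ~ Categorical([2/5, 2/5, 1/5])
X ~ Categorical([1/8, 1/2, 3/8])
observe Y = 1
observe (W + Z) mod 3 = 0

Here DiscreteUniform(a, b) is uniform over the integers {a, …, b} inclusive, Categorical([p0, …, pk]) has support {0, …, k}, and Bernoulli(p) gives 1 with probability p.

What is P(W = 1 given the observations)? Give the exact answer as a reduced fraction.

P(W = 1 | obs) = 22/35

Enumerate traces; 24 have nonzero weight after conditioning:
  (Z=1, U=2, W=2, Y=1, X=0) weight 1/480
  (Z=1, U=2, W=2, Y=1, X=1) weight 1/120
  (Z=1, U=2, W=2, Y=1, X=2) weight 1/160
  (Z=1, U=3, W=2, Y=1, X=0) weight 1/640
  (Z=1, U=3, W=2, Y=1, X=1) weight 1/160
  (Z=1, U=3, W=2, Y=1, X=2) weight 3/640
  (Z=1, U=4, W=2, Y=1, X=0) weight 1/640
  (Z=1, U=4, W=2, Y=1, X=1) weight 1/160
  (Z=2, U=2, W=1, Y=1, X=0) weight 1/480
  … 15 more
Group by W:
  weight(W=1) = 11/120
  weight(W=2) = 13/240
Total weight = 11/120 + 13/240 = 7/48
P(W=1 | obs) = 11/120 / 7/48 = 22/35
P(W=2 | obs) = 13/240 / 7/48 = 13/35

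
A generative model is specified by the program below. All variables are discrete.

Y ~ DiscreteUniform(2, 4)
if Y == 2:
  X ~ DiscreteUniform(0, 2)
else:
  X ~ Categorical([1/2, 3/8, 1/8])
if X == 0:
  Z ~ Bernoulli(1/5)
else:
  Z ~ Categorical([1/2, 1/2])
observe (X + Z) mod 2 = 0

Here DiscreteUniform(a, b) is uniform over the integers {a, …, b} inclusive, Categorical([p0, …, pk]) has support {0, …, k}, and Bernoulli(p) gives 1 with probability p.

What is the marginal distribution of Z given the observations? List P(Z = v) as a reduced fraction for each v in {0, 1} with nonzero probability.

Enumerate traces; 9 have nonzero weight after conditioning:
  (Y=2, X=0, Z=0) weight 4/45
  (Y=2, X=1, Z=1) weight 1/18
  (Y=2, X=2, Z=0) weight 1/18
  (Y=3, X=0, Z=0) weight 2/15
  (Y=3, X=1, Z=1) weight 1/16
  (Y=3, X=2, Z=0) weight 1/48
  (Y=4, X=0, Z=0) weight 2/15
  (Y=4, X=1, Z=1) weight 1/16
  … 1 more
Group by Z:
  weight(Z=0) = 163/360
  weight(Z=1) = 13/72
Total weight = 163/360 + 13/72 = 19/30
P(Z=0 | obs) = 163/360 / 19/30 = 163/228
P(Z=1 | obs) = 13/72 / 19/30 = 65/228

P(Z=0) = 163/228, P(Z=1) = 65/228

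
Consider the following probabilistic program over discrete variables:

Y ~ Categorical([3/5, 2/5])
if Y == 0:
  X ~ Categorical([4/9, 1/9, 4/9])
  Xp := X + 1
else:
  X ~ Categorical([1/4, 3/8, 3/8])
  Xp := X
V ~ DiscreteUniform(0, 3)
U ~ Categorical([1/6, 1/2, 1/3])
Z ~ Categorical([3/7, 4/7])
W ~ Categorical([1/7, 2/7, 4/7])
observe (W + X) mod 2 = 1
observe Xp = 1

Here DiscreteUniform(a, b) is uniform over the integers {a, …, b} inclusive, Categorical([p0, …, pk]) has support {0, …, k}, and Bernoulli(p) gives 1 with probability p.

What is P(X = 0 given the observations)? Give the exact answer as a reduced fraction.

Enumerate traces; 72 have nonzero weight after conditioning:
  (Y=0, X=0, V=0, U=0, Z=0, W=1) weight 1/735
  (Y=0, X=0, V=0, U=0, Z=1, W=1) weight 4/2205
  (Y=0, X=0, V=0, U=1, Z=0, W=1) weight 1/245
  (Y=0, X=0, V=0, U=1, Z=1, W=1) weight 4/735
  (Y=0, X=0, V=0, U=2, Z=0, W=1) weight 2/735
  (Y=0, X=0, V=0, U=2, Z=1, W=1) weight 8/2205
  (Y=0, X=0, V=1, U=0, Z=0, W=1) weight 1/735
  (Y=0, X=0, V=1, U=0, Z=1, W=1) weight 4/2205
  (Y=1, X=1, V=0, U=0, Z=0, W=0) weight 3/7840
  … 63 more
Group by X:
  weight(X=0) = 8/105
  weight(X=1) = 3/28
Total weight = 8/105 + 3/28 = 11/60
P(X=0 | obs) = 8/105 / 11/60 = 32/77
P(X=1 | obs) = 3/28 / 11/60 = 45/77

P(X = 0 | obs) = 32/77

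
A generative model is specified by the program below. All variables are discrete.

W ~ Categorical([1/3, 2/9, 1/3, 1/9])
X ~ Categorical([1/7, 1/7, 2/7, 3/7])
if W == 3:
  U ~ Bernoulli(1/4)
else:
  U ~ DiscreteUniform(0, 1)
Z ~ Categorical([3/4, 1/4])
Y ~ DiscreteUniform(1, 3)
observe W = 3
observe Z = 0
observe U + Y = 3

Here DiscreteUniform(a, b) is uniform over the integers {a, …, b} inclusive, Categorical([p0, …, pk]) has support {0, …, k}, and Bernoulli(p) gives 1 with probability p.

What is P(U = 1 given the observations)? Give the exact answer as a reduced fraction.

P(U = 1 | obs) = 1/4

Enumerate traces; 8 have nonzero weight after conditioning:
  (W=3, X=0, U=0, Z=0, Y=3) weight 1/336
  (W=3, X=0, U=1, Z=0, Y=2) weight 1/1008
  (W=3, X=1, U=0, Z=0, Y=3) weight 1/336
  (W=3, X=1, U=1, Z=0, Y=2) weight 1/1008
  (W=3, X=2, U=0, Z=0, Y=3) weight 1/168
  (W=3, X=2, U=1, Z=0, Y=2) weight 1/504
  (W=3, X=3, U=0, Z=0, Y=3) weight 1/112
  (W=3, X=3, U=1, Z=0, Y=2) weight 1/336
Group by U:
  weight(U=0) = 1/48
  weight(U=1) = 1/144
Total weight = 1/48 + 1/144 = 1/36
P(U=0 | obs) = 1/48 / 1/36 = 3/4
P(U=1 | obs) = 1/144 / 1/36 = 1/4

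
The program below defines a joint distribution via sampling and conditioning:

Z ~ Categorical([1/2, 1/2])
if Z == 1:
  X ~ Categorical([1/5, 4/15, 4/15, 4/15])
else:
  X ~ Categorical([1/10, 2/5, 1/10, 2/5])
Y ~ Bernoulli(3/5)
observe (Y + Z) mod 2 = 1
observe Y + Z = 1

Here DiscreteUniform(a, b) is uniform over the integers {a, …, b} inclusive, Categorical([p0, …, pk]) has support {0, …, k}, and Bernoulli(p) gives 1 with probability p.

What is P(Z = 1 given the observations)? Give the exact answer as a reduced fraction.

Enumerate traces; 8 have nonzero weight after conditioning:
  (Z=0, X=0, Y=1) weight 3/100
  (Z=0, X=1, Y=1) weight 3/25
  (Z=0, X=2, Y=1) weight 3/100
  (Z=0, X=3, Y=1) weight 3/25
  (Z=1, X=0, Y=0) weight 1/25
  (Z=1, X=1, Y=0) weight 4/75
  (Z=1, X=2, Y=0) weight 4/75
  (Z=1, X=3, Y=0) weight 4/75
Group by Z:
  weight(Z=0) = 3/10
  weight(Z=1) = 1/5
Total weight = 3/10 + 1/5 = 1/2
P(Z=0 | obs) = 3/10 / 1/2 = 3/5
P(Z=1 | obs) = 1/5 / 1/2 = 2/5

P(Z = 1 | obs) = 2/5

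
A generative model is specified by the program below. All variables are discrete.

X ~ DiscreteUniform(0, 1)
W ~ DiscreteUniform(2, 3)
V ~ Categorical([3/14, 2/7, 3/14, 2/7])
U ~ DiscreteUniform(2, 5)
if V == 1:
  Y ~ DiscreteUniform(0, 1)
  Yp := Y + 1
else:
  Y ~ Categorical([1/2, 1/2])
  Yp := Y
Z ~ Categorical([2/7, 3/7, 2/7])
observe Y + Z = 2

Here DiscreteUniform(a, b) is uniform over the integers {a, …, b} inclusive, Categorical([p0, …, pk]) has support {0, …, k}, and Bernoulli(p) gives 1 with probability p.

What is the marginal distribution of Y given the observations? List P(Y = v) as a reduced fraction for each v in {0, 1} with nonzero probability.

P(Y=0) = 2/5, P(Y=1) = 3/5

Enumerate traces; 128 have nonzero weight after conditioning:
  (X=0, W=2, V=0, U=2, Y=0, Z=2) weight 3/1568
  (X=0, W=2, V=0, U=2, Y=1, Z=1) weight 9/3136
  (X=0, W=2, V=0, U=3, Y=0, Z=2) weight 3/1568
  (X=0, W=2, V=0, U=3, Y=1, Z=1) weight 9/3136
  (X=0, W=2, V=0, U=4, Y=0, Z=2) weight 3/1568
  (X=0, W=2, V=0, U=4, Y=1, Z=1) weight 9/3136
  (X=0, W=2, V=0, U=5, Y=0, Z=2) weight 3/1568
  (X=0, W=2, V=0, U=5, Y=1, Z=1) weight 9/3136
  … 120 more
Group by Y:
  weight(Y=0) = 1/7
  weight(Y=1) = 3/14
Total weight = 1/7 + 3/14 = 5/14
P(Y=0 | obs) = 1/7 / 5/14 = 2/5
P(Y=1 | obs) = 3/14 / 5/14 = 3/5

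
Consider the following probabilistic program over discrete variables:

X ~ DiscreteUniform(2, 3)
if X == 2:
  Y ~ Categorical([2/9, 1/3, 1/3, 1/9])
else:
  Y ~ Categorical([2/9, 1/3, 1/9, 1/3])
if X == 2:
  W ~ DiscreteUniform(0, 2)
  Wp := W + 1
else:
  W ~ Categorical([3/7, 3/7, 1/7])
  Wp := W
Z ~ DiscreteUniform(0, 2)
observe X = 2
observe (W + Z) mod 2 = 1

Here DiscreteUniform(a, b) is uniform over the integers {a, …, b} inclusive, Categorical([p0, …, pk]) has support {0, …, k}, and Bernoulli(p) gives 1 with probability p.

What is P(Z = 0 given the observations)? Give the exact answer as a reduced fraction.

P(Z = 0 | obs) = 1/4

Enumerate traces; 16 have nonzero weight after conditioning:
  (X=2, Y=0, W=0, Z=1) weight 1/81
  (X=2, Y=0, W=1, Z=0) weight 1/81
  (X=2, Y=0, W=1, Z=2) weight 1/81
  (X=2, Y=0, W=2, Z=1) weight 1/81
  (X=2, Y=1, W=0, Z=1) weight 1/54
  (X=2, Y=1, W=1, Z=0) weight 1/54
  (X=2, Y=1, W=1, Z=2) weight 1/54
  (X=2, Y=1, W=2, Z=1) weight 1/54
  … 8 more
Group by Z:
  weight(Z=0) = 1/18
  weight(Z=1) = 1/9
  weight(Z=2) = 1/18
Total weight = 1/18 + 1/9 + 1/18 = 2/9
P(Z=0 | obs) = 1/18 / 2/9 = 1/4
P(Z=1 | obs) = 1/9 / 2/9 = 1/2
P(Z=2 | obs) = 1/18 / 2/9 = 1/4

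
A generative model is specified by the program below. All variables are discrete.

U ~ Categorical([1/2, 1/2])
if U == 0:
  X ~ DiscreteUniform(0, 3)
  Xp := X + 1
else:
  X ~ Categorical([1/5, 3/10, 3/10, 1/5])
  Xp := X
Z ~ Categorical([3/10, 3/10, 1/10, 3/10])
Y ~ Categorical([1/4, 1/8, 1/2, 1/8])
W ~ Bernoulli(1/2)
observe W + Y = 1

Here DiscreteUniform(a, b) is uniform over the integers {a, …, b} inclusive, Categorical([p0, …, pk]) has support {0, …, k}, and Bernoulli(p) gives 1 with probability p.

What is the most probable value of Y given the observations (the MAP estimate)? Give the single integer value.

argmax_v P(Y = v | obs) = 0

Enumerate traces; 64 have nonzero weight after conditioning:
  (U=0, X=0, Z=0, Y=0, W=1) weight 3/640
  (U=0, X=0, Z=0, Y=1, W=0) weight 3/1280
  (U=0, X=0, Z=1, Y=0, W=1) weight 3/640
  (U=0, X=0, Z=1, Y=1, W=0) weight 3/1280
  (U=0, X=0, Z=2, Y=0, W=1) weight 1/640
  (U=0, X=0, Z=2, Y=1, W=0) weight 1/1280
  (U=0, X=0, Z=3, Y=0, W=1) weight 3/640
  (U=0, X=0, Z=3, Y=1, W=0) weight 3/1280
  … 56 more
Group by Y:
  weight(Y=0) = 1/8
  weight(Y=1) = 1/16
Total weight = 1/8 + 1/16 = 3/16
P(Y=0 | obs) = 1/8 / 3/16 = 2/3
P(Y=1 | obs) = 1/16 / 3/16 = 1/3
argmax = 0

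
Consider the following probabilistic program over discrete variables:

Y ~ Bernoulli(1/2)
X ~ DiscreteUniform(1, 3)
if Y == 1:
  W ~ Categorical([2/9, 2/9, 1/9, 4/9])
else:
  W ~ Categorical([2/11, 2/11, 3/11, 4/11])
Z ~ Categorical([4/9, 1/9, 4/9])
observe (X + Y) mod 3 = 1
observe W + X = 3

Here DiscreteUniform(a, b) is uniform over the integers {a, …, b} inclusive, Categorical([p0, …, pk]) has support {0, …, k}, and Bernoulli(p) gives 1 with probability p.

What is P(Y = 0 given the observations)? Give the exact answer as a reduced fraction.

Enumerate traces; 6 have nonzero weight after conditioning:
  (Y=0, X=1, W=2, Z=0) weight 2/99
  (Y=0, X=1, W=2, Z=1) weight 1/198
  (Y=0, X=1, W=2, Z=2) weight 2/99
  (Y=1, X=3, W=0, Z=0) weight 4/243
  (Y=1, X=3, W=0, Z=1) weight 1/243
  (Y=1, X=3, W=0, Z=2) weight 4/243
Group by Y:
  weight(Y=0) = 1/22
  weight(Y=1) = 1/27
Total weight = 1/22 + 1/27 = 49/594
P(Y=0 | obs) = 1/22 / 49/594 = 27/49
P(Y=1 | obs) = 1/27 / 49/594 = 22/49

P(Y = 0 | obs) = 27/49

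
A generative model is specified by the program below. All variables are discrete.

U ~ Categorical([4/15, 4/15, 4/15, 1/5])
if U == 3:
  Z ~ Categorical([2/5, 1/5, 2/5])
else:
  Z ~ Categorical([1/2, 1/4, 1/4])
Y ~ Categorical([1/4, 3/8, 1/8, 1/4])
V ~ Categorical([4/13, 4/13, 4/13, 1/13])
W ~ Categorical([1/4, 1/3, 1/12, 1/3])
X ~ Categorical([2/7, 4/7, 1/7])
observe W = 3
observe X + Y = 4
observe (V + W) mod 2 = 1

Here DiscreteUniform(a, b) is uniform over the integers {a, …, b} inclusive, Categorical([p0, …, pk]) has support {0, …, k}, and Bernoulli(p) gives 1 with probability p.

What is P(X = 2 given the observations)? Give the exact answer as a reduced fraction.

Enumerate traces; 48 have nonzero weight after conditioning:
  (U=0, Z=0, Y=2, V=0, W=3, X=2) weight 1/4095
  (U=0, Z=0, Y=2, V=2, W=3, X=2) weight 1/4095
  (U=0, Z=0, Y=3, V=0, W=3, X=1) weight 8/4095
  (U=0, Z=0, Y=3, V=2, W=3, X=1) weight 8/4095
  (U=0, Z=1, Y=2, V=0, W=3, X=2) weight 1/8190
  (U=0, Z=1, Y=2, V=2, W=3, X=2) weight 1/8190
  (U=0, Z=1, Y=3, V=0, W=3, X=1) weight 4/4095
  (U=0, Z=1, Y=3, V=2, W=3, X=1) weight 4/4095
  … 40 more
Group by X:
  weight(X=1) = 8/273
  weight(X=2) = 1/273
Total weight = 8/273 + 1/273 = 3/91
P(X=1 | obs) = 8/273 / 3/91 = 8/9
P(X=2 | obs) = 1/273 / 3/91 = 1/9

P(X = 2 | obs) = 1/9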